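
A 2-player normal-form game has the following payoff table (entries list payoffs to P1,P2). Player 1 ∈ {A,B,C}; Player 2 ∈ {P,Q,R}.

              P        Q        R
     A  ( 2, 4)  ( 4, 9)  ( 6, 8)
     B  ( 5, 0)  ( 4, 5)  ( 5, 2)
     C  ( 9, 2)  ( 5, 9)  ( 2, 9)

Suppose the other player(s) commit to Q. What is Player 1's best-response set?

u_1(A vs Q) = 4
u_1(B vs Q) = 4
u_1(C vs Q) = 5
max payoff 5 at {C}

BR_1 = {C}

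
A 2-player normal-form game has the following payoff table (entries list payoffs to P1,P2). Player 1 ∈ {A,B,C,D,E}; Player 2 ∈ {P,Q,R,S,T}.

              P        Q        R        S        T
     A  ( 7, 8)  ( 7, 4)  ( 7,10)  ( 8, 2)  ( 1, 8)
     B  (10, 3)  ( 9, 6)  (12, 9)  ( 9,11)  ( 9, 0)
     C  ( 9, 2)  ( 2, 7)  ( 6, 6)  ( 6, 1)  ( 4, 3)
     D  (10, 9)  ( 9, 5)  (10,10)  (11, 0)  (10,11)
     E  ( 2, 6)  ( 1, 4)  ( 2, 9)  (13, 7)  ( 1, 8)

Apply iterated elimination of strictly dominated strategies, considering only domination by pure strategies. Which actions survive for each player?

P1 drop A (B beats it: P:10>7 Q:9>7 R:12>7 S:9>8 T:9>1)
P1 drop C (B beats it: P:10>9 Q:9>2 R:12>6 S:9>6 T:9>4)
P2 drop P (R beats it: B:9>3 D:10>9 E:9>6)
P2 drop Q (R beats it: B:9>6 D:10>5 E:9>4)
P1→{B,D,E} P2→{R,S,T}

IESDS → P1:{B,D,E} P2:{R,S,T}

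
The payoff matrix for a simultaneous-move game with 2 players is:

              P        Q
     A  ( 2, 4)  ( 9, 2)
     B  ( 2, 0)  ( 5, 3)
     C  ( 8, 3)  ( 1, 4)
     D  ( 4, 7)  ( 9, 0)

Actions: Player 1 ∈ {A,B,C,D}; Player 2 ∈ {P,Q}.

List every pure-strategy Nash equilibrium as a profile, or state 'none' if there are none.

(A,P): not NE [P1→C gives 8>2]
(A,Q): not NE [P2→P gives 4>2]
(B,P): not NE [P1→C gives 8>2; P2→Q gives 3>0]
(B,Q): not NE [P1→D gives 9>5]
(C,P): not NE [P2→Q gives 4>3]
(C,Q): not NE [P1→D gives 9>1]
(D,P): not NE [P1→C gives 8>4]
(D,Q): not NE [P2→P gives 7>0]

No pure NE.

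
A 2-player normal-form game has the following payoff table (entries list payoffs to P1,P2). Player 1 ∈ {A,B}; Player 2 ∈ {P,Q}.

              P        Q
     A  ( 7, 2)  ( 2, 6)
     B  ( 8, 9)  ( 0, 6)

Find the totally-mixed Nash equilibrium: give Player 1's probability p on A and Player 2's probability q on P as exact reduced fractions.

P1 indiff ⇒ q·7+(1-q)·2 = q·8+(1-q)·0 ⇒ q(-1) = (1-q)(-2) ⇒ q = 2/3
P2 indiff ⇒ p·2+(1-p)·9 = p·6+(1-p)·6 ⇒ p(-4) = (1-p)(-3) ⇒ p = 3/7

P1 mixes 3/7 on A; P2 mixes 2/3 on P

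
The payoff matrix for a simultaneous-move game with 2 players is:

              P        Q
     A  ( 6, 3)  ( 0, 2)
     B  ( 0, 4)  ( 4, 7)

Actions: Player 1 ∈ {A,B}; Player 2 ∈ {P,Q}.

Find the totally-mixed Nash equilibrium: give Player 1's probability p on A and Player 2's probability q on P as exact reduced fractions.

(p,q) = (3/4, 2/5)

P1 indiff ⇒ q·6+(1-q)·0 = q·0+(1-q)·4 ⇒ q(6) = (1-q)(4) ⇒ q = 2/5
P2 indiff ⇒ p·3+(1-p)·4 = p·2+(1-p)·7 ⇒ p(1) = (1-p)(3) ⇒ p = 3/4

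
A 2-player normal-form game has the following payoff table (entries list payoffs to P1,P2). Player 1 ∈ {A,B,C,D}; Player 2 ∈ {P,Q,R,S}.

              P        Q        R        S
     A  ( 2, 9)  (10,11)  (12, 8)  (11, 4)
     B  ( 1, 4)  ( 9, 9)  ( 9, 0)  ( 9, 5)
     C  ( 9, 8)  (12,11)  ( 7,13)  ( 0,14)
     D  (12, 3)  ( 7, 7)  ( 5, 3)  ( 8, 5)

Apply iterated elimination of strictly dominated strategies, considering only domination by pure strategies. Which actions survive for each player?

Remaining: P1:{A,C} P2:{Q,R,S}

P1 drop B (A beats it: P:2>1 Q:10>9 R:12>9 S:11>9)
P2 drop P (Q beats it: A:11>9 C:11>8 D:7>3)
P1 drop D (A beats it: Q:10>7 R:12>5 S:11>8)
P1→{A,C} P2→{Q,R,S}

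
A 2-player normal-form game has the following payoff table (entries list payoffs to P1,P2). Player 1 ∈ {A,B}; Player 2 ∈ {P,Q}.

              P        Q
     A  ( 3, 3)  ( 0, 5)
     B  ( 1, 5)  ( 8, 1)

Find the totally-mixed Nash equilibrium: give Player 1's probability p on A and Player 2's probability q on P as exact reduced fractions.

(p,q) = (2/3, 4/5)

P1 indiff ⇒ q·3+(1-q)·0 = q·1+(1-q)·8 ⇒ q(2) = (1-q)(8) ⇒ q = 4/5
P2 indiff ⇒ p·3+(1-p)·5 = p·5+(1-p)·1 ⇒ p(-2) = (1-p)(-4) ⇒ p = 2/3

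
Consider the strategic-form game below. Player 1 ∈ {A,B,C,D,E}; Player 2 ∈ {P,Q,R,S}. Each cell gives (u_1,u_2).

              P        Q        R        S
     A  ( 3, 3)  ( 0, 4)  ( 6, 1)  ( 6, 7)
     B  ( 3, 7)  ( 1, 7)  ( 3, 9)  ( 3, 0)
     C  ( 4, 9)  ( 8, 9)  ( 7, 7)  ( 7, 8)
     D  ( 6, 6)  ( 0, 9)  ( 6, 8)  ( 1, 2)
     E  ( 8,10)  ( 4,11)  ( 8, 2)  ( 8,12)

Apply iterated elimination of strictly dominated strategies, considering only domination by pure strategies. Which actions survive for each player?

IESDS → P1:{C,E} P2:{P,Q,S}

P1 drop A (C beats it: P:4>3 Q:8>0 R:7>6 S:7>6)
P1 drop B (C beats it: P:4>3 Q:8>1 R:7>3 S:7>3)
P1 drop D (E beats it: P:8>6 Q:4>0 R:8>6 S:8>1)
P2 drop R (P beats it: C:9>7 E:10>2)
P1→{C,E} P2→{P,Q,S}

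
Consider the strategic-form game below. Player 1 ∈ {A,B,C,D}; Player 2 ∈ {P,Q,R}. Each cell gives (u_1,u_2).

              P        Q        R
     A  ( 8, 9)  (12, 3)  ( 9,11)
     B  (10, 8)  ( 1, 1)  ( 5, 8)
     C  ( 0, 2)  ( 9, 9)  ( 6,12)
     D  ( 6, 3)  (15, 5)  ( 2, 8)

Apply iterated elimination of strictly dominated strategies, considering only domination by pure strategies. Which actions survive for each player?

P1 drop C (A beats it: P:8>0 Q:12>9 R:9>6)
P2 drop Q (R beats it: A:11>3 B:8>1 D:8>5)
P1 drop D (A beats it: P:8>6 R:9>2)
P1→{A,B} P2→{P,R}

Survivors P1:{A,B} P2:{P,R}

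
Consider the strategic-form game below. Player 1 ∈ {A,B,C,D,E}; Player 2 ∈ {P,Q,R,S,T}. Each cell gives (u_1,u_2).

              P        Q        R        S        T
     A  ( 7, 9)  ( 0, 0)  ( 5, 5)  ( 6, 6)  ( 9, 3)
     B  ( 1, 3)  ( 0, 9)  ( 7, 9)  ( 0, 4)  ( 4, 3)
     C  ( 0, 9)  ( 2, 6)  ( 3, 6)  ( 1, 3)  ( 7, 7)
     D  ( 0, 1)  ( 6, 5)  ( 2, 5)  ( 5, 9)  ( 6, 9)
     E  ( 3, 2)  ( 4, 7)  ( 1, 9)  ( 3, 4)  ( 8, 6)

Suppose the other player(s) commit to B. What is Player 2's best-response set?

BR_2 = {Q,R}

u_2(P vs B) = 3
u_2(Q vs B) = 9
u_2(R vs B) = 9
u_2(S vs B) = 4
u_2(T vs B) = 3
max payoff 9 at {Q,R}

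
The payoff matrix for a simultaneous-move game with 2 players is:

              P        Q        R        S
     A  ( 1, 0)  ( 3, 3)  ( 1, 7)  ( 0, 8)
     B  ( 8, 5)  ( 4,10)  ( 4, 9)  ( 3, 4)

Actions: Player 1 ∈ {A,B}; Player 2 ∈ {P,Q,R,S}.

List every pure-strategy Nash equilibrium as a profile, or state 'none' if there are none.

Nash profiles: (B,Q)

(A,P): not NE [P1→B gives 8>1; P2→S gives 8>0]
(A,Q): not NE [P1→B gives 4>3; P2→S gives 8>3]
(A,R): not NE [P1→B gives 4>1; P2→S gives 8>7]
(A,S): not NE [P1→B gives 3>0]
(B,P): not NE [P2→Q gives 10>5]
(B,Q): NE
(B,R): not NE [P2→Q gives 10>9]
(B,S): not NE [P2→Q gives 10>4]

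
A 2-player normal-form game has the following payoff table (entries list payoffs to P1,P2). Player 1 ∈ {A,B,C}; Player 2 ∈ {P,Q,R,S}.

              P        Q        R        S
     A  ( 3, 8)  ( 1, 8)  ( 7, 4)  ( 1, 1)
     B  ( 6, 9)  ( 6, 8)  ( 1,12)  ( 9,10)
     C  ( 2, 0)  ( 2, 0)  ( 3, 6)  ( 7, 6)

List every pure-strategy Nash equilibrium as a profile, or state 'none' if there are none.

Equilibria: none

(A,P): not NE [P1→B gives 6>3]
(A,Q): not NE [P1→B gives 6>1]
(A,R): not NE [P2→Q gives 8>4]
(A,S): not NE [P1→B gives 9>1; P2→Q gives 8>1]
(B,P): not NE [P2→R gives 12>9]
(B,Q): not NE [P2→R gives 12>8]
(B,R): not NE [P1→A gives 7>1]
(B,S): not NE [P2→R gives 12>10]
(C,P): not NE [P1→B gives 6>2; P2→S gives 6>0]
(C,Q): not NE [P1→B gives 6>2; P2→S gives 6>0]
(C,R): not NE [P1→A gives 7>3]
(C,S): not NE [P1→B gives 9>7]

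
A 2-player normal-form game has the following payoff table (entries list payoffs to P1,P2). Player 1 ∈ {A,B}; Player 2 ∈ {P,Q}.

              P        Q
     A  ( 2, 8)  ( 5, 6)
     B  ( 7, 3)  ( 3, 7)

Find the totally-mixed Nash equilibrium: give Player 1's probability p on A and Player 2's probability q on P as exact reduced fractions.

P1 mixes 2/3 on A; P2 mixes 2/7 on P

P1 indiff ⇒ q·2+(1-q)·5 = q·7+(1-q)·3 ⇒ q(-5) = (1-q)(-2) ⇒ q = 2/7
P2 indiff ⇒ p·8+(1-p)·3 = p·6+(1-p)·7 ⇒ p(2) = (1-p)(4) ⇒ p = 2/3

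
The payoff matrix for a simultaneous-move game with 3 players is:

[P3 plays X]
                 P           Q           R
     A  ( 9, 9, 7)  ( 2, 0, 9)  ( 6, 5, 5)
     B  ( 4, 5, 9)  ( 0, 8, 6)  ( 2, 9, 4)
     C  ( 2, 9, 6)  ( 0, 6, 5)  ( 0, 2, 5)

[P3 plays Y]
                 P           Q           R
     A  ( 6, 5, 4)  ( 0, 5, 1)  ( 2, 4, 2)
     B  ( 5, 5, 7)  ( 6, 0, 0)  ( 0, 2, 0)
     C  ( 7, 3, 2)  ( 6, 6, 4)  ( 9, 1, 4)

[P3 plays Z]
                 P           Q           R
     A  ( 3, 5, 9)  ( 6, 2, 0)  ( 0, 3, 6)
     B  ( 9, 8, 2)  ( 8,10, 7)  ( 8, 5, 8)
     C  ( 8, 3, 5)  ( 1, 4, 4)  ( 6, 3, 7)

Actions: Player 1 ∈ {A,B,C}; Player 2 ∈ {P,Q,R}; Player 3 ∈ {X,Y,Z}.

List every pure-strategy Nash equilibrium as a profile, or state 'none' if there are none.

PSNE = {(B,Q,Z)}

(A,P,X): not NE [P3→Z gives 9>7]
(A,P,Y): not NE [P1→C gives 7>6; P3→Z gives 9>4]
(A,P,Z): not NE [P1→B gives 9>3]
(A,Q,X): not NE [P2→P gives 9>0]
(A,Q,Y): not NE [P1→C gives 6>0; P3→X gives 9>1]
(A,Q,Z): not NE [P1→B gives 8>6; P2→P gives 5>2; P3→X gives 9>0]
(A,R,X): not NE [P2→P gives 9>5; P3→Z gives 6>5]
(A,R,Y): not NE [P1→C gives 9>2; P2→Q gives 5>4; P3→Z gives 6>2]
(A,R,Z): not NE [P1→B gives 8>0; P2→P gives 5>3]
(B,P,X): not NE [P1→A gives 9>4; P2→R gives 9>5]
(B,P,Y): not NE [P1→C gives 7>5; P3→X gives 9>7]
(B,P,Z): not NE [P2→Q gives 10>8; P3→X gives 9>2]
(B,Q,X): not NE [P1→A gives 2>0; P2→R gives 9>8; P3→Z gives 7>6]
(B,Q,Y): not NE [P2→P gives 5>0; P3→Z gives 7>0]
(B,Q,Z): NE
(B,R,X): not NE [P1→A gives 6>2; P3→Z gives 8>4]
(B,R,Y): not NE [P1→C gives 9>0; P2→P gives 5>2; P3→Z gives 8>0]
(B,R,Z): not NE [P2→Q gives 10>5]
(C,P,X): not NE [P1→A gives 9>2]
(C,P,Y): not NE [P2→Q gives 6>3; P3→X gives 6>2]
(C,P,Z): not NE [P1→B gives 9>8; P2→Q gives 4>3; P3→X gives 6>5]
(C,Q,X): not NE [P1→A gives 2>0; P2→P gives 9>6]
(C,Q,Y): not NE [P3→X gives 5>4]
(C,Q,Z): not NE [P1→B gives 8>1; P3→X gives 5>4]
(C,R,X): not NE [P1→A gives 6>0; P2→P gives 9>2; P3→Z gives 7>5]
(C,R,Y): not NE [P2→Q gives 6>1; P3→Z gives 7>4]
(C,R,Z): not NE [P1→B gives 8>6; P2→Q gives 4>3]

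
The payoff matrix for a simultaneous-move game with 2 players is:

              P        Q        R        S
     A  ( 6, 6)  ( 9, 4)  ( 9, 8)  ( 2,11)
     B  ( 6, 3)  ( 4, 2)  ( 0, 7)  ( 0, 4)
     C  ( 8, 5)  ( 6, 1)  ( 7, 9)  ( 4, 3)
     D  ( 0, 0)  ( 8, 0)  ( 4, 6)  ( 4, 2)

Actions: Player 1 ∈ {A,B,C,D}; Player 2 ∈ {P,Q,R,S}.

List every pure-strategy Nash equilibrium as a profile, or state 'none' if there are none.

No pure NE.

(A,P): not NE [P1→C gives 8>6; P2→S gives 11>6]
(A,Q): not NE [P2→S gives 11>4]
(A,R): not NE [P2→S gives 11>8]
(A,S): not NE [P1→D gives 4>2]
(B,P): not NE [P1→C gives 8>6; P2→R gives 7>3]
(B,Q): not NE [P1→A gives 9>4; P2→R gives 7>2]
(B,R): not NE [P1→A gives 9>0]
(B,S): not NE [P1→D gives 4>0; P2→R gives 7>4]
(C,P): not NE [P2→R gives 9>5]
(C,Q): not NE [P1→A gives 9>6; P2→R gives 9>1]
(C,R): not NE [P1→A gives 9>7]
(C,S): not NE [P2→R gives 9>3]
(D,P): not NE [P1→C gives 8>0; P2→R gives 6>0]
(D,Q): not NE [P1→A gives 9>8; P2→R gives 6>0]
(D,R): not NE [P1→A gives 9>4]
(D,S): not NE [P2→R gives 6>2]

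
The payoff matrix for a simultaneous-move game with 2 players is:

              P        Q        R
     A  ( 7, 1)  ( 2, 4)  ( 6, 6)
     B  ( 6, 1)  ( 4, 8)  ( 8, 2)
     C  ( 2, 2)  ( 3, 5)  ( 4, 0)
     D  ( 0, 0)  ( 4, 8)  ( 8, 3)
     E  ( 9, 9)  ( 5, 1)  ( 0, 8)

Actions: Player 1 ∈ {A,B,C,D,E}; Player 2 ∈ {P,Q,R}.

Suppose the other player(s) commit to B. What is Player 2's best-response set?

u_2(P vs B) = 1
u_2(Q vs B) = 8
u_2(R vs B) = 2
max payoff 8 at {Q}

BR_2 = {Q}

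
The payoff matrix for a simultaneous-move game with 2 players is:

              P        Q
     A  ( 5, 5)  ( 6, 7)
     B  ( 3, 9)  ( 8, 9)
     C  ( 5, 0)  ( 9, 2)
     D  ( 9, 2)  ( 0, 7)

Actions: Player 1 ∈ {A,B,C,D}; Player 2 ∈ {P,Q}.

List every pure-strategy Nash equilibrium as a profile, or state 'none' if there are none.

NE set: (C,Q)

(A,P): not NE [P1→D gives 9>5; P2→Q gives 7>5]
(A,Q): not NE [P1→C gives 9>6]
(B,P): not NE [P1→D gives 9>3]
(B,Q): not NE [P1→C gives 9>8]
(C,P): not NE [P1→D gives 9>5; P2→Q gives 2>0]
(C,Q): NE
(D,P): not NE [P2→Q gives 7>2]
(D,Q): not NE [P1→C gives 9>0]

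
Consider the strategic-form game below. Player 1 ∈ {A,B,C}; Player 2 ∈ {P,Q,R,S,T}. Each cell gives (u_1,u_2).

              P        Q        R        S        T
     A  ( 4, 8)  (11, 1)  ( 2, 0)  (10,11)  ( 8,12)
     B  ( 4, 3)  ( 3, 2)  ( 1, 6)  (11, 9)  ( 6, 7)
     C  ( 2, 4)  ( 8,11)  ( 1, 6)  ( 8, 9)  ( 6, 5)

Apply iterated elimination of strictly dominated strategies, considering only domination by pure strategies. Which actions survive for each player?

IESDS → P1:{A,B} P2:{S,T}

P1 drop C (A beats it: P:4>2 Q:11>8 R:2>1 S:10>8 T:8>6)
P2 drop P (S beats it: A:11>8 B:9>3)
P2 drop Q (S beats it: A:11>1 B:9>2)
P2 drop R (S beats it: A:11>0 B:9>6)
P1→{A,B} P2→{S,T}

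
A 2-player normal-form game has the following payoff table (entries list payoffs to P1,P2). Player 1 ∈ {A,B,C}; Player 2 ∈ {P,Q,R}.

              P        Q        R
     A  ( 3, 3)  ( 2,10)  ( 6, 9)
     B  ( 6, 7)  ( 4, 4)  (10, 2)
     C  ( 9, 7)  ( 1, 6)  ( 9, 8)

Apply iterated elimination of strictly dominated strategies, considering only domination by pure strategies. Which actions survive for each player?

P1 drop A (B beats it: P:6>3 Q:4>2 R:10>6)
P2 drop Q (P beats it: B:7>4 C:7>6)
P1→{B,C} P2→{P,R}

Remaining: P1:{B,C} P2:{P,R}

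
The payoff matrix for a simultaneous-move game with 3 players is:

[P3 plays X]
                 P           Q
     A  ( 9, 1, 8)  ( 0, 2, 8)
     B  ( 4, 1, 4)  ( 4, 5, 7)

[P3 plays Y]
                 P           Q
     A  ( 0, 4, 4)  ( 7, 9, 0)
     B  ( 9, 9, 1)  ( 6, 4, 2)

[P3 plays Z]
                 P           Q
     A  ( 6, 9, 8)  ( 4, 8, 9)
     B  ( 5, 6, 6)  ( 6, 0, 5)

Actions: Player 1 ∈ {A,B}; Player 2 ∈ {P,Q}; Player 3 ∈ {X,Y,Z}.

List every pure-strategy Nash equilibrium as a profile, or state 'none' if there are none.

(A,P,X): not NE [P2→Q gives 2>1]
(A,P,Y): not NE [P1→B gives 9>0; P2→Q gives 9>4; P3→Z gives 8>4]
(A,P,Z): NE
(A,Q,X): not NE [P1→B gives 4>0; P3→Z gives 9>8]
(A,Q,Y): not NE [P3→Z gives 9>0]
(A,Q,Z): not NE [P1→B gives 6>4; P2→P gives 9>8]
(B,P,X): not NE [P1→A gives 9>4; P2→Q gives 5>1; P3→Z gives 6>4]
(B,P,Y): not NE [P3→Z gives 6>1]
(B,P,Z): not NE [P1→A gives 6>5]
(B,Q,X): NE
(B,Q,Y): not NE [P1→A gives 7>6; P2→P gives 9>4; P3→X gives 7>2]
(B,Q,Z): not NE [P2→P gives 6>0; P3→X gives 7>5]

NE set: (A,P,Z), (B,Q,X)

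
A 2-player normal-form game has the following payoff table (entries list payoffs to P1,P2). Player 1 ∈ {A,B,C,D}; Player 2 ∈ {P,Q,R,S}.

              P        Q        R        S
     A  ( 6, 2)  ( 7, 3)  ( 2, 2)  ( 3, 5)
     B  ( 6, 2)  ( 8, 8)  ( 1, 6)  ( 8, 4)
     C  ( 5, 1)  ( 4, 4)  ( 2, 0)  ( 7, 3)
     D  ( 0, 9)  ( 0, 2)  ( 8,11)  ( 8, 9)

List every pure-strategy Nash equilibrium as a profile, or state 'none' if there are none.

PSNE = {(B,Q), (D,R)}

(A,P): not NE [P2→S gives 5>2]
(A,Q): not NE [P1→B gives 8>7; P2→S gives 5>3]
(A,R): not NE [P1→D gives 8>2; P2→S gives 5>2]
(A,S): not NE [P1→D gives 8>3]
(B,P): not NE [P2→Q gives 8>2]
(B,Q): NE
(B,R): not NE [P1→D gives 8>1; P2→Q gives 8>6]
(B,S): not NE [P2→Q gives 8>4]
(C,P): not NE [P1→B gives 6>5; P2→Q gives 4>1]
(C,Q): not NE [P1→B gives 8>4]
(C,R): not NE [P1→D gives 8>2; P2→Q gives 4>0]
(C,S): not NE [P1→D gives 8>7; P2→Q gives 4>3]
(D,P): not NE [P1→B gives 6>0; P2→R gives 11>9]
(D,Q): not NE [P1→B gives 8>0; P2→R gives 11>2]
(D,R): NE
(D,S): not NE [P2→R gives 11>9]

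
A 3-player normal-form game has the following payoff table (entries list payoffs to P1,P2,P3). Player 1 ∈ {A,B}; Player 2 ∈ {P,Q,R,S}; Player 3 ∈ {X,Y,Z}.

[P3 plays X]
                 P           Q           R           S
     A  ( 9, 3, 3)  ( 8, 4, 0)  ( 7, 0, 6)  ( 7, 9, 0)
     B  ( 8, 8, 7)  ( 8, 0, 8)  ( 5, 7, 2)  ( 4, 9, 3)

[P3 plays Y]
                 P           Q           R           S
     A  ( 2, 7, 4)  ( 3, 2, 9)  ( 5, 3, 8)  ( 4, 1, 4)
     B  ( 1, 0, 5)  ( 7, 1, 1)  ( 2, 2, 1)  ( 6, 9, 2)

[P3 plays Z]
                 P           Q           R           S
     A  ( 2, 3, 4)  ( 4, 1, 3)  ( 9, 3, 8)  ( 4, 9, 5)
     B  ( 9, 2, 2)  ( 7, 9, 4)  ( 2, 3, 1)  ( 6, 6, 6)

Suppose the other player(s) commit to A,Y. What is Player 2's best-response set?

P2 best: {P}

u_2(P vs A,Y) = 7
u_2(Q vs A,Y) = 2
u_2(R vs A,Y) = 3
u_2(S vs A,Y) = 1
max payoff 7 at {P}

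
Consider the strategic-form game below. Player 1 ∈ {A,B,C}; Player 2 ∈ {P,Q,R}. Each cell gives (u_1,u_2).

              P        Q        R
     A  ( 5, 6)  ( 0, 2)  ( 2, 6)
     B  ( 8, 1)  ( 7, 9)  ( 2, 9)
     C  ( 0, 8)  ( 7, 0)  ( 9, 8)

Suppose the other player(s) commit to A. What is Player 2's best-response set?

P2 best: {P,R}

u_2(P vs A) = 6
u_2(Q vs A) = 2
u_2(R vs A) = 6
max payoff 6 at {P,R}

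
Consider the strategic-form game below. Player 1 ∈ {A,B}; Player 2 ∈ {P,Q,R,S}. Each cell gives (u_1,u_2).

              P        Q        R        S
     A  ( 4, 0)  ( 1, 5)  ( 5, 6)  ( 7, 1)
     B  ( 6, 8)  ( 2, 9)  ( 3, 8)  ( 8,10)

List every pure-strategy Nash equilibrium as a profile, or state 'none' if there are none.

(A,P): not NE [P1→B gives 6>4; P2→R gives 6>0]
(A,Q): not NE [P1→B gives 2>1; P2→R gives 6>5]
(A,R): NE
(A,S): not NE [P1→B gives 8>7; P2→R gives 6>1]
(B,P): not NE [P2→S gives 10>8]
(B,Q): not NE [P2→S gives 10>9]
(B,R): not NE [P1→A gives 5>3; P2→S gives 10>8]
(B,S): NE

NE set: (A,R), (B,S)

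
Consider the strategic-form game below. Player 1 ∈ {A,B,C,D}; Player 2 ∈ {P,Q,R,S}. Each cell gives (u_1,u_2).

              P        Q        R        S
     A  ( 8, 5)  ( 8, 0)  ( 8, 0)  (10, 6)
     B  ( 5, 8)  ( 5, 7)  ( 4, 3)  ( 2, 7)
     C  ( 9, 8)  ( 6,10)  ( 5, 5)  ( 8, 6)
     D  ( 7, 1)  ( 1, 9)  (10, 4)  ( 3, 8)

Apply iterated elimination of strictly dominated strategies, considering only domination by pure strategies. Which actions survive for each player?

Survivors P1:{A,C} P2:{P,Q,S}

P1 drop B (A beats it: P:8>5 Q:8>5 R:8>4 S:10>2)
P2 drop R (S beats it: A:6>0 C:6>5 D:8>4)
P1 drop D (A beats it: P:8>7 Q:8>1 S:10>3)
P1→{A,C} P2→{P,Q,S}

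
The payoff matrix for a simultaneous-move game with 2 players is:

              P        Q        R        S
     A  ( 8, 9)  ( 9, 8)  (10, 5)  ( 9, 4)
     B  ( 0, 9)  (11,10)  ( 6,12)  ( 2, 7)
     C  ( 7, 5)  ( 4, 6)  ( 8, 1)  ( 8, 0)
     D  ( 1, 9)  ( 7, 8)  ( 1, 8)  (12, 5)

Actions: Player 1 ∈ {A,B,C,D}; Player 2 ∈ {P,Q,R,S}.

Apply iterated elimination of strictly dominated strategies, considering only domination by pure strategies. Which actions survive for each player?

P1 drop C (A beats it: P:8>7 Q:9>4 R:10>8 S:9>8)
P2 drop S (P beats it: A:9>4 B:9>7 D:9>5)
P1 drop D (A beats it: P:8>1 Q:9>7 R:10>1)
P1→{A,B} P2→{P,Q,R}

Survivors P1:{A,B} P2:{P,Q,R}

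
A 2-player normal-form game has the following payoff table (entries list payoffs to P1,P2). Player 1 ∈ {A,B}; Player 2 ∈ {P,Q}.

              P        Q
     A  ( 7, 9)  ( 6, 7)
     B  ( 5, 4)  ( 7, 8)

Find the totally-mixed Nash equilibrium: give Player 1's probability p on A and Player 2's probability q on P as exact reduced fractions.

P1 indiff ⇒ q·7+(1-q)·6 = q·5+(1-q)·7 ⇒ q(2) = (1-q)(1) ⇒ q = 1/3
P2 indiff ⇒ p·9+(1-p)·4 = p·7+(1-p)·8 ⇒ p(2) = (1-p)(4) ⇒ p = 2/3

P1 mixes 2/3 on A; P2 mixes 1/3 on P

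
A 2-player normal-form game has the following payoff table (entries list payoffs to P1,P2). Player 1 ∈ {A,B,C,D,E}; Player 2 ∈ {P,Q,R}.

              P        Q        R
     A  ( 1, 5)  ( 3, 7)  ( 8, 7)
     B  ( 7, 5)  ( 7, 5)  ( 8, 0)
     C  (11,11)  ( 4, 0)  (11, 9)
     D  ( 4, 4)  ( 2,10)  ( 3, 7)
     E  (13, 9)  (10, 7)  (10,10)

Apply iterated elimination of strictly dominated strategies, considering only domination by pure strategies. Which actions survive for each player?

Survivors P1:{C,E} P2:{P,R}

P1 drop A (C beats it: P:11>1 Q:4>3 R:11>8)
P1 drop B (E beats it: P:13>7 Q:10>7 R:10>8)
P1 drop D (C beats it: P:11>4 Q:4>2 R:11>3)
P2 drop Q (P beats it: C:11>0 E:9>7)
P1→{C,E} P2→{P,R}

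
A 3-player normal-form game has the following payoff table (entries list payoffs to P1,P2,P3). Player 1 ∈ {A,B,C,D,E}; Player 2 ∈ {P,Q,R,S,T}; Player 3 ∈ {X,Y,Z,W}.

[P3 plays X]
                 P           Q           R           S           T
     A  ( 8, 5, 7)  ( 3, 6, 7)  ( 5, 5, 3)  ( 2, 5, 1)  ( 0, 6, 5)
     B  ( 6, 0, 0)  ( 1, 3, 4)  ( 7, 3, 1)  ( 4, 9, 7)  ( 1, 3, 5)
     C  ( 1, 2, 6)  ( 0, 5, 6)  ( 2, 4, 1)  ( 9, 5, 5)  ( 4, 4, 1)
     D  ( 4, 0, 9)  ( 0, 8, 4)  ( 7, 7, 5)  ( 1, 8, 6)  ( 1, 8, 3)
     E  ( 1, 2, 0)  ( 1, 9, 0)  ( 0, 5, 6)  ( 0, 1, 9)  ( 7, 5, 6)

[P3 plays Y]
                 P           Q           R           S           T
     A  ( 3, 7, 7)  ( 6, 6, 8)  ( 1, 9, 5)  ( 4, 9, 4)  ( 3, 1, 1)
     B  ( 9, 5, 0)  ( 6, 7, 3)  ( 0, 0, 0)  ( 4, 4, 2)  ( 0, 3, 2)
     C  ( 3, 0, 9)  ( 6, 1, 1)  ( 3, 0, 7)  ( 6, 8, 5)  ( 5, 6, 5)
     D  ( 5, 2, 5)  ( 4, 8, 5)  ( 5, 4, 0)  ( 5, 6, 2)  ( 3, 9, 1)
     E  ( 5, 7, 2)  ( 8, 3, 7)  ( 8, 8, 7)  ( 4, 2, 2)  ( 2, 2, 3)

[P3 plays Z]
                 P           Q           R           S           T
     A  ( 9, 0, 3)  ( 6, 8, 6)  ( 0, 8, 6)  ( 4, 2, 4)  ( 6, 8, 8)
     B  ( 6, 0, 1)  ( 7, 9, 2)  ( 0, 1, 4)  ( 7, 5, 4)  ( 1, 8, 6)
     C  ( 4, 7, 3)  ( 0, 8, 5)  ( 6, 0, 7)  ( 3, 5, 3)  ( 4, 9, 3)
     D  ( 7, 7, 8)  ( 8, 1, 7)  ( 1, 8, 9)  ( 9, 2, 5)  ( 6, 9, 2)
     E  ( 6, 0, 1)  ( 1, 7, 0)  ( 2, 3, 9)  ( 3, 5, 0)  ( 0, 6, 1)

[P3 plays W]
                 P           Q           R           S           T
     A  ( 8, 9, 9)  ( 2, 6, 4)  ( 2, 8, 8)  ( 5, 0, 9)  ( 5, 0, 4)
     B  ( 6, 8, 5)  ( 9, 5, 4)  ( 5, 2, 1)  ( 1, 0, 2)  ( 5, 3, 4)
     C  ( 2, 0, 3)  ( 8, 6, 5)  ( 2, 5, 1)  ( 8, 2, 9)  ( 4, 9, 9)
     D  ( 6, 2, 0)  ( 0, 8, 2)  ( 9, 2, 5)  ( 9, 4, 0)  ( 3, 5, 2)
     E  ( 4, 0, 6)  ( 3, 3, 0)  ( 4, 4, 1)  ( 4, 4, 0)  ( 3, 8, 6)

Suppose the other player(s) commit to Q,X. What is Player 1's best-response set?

BR_1 = {A}

u_1(A vs Q,X) = 3
u_1(B vs Q,X) = 1
u_1(C vs Q,X) = 0
u_1(D vs Q,X) = 0
u_1(E vs Q,X) = 1
max payoff 3 at {A}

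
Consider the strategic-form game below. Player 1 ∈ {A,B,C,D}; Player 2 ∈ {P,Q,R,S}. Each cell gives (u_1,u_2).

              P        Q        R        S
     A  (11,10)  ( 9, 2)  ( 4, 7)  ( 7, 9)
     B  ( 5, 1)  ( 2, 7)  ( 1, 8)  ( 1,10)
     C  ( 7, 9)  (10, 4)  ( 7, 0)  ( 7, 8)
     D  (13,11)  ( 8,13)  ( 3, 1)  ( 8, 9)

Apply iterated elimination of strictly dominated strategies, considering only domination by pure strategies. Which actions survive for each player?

IESDS → P1:{A,C,D} P2:{P,Q}

P1 drop B (A beats it: P:11>5 Q:9>2 R:4>1 S:7>1)
P2 drop R (P beats it: A:10>7 C:9>0 D:11>1)
P2 drop S (P beats it: A:10>9 C:9>8 D:11>9)
P1→{A,C,D} P2→{P,Q}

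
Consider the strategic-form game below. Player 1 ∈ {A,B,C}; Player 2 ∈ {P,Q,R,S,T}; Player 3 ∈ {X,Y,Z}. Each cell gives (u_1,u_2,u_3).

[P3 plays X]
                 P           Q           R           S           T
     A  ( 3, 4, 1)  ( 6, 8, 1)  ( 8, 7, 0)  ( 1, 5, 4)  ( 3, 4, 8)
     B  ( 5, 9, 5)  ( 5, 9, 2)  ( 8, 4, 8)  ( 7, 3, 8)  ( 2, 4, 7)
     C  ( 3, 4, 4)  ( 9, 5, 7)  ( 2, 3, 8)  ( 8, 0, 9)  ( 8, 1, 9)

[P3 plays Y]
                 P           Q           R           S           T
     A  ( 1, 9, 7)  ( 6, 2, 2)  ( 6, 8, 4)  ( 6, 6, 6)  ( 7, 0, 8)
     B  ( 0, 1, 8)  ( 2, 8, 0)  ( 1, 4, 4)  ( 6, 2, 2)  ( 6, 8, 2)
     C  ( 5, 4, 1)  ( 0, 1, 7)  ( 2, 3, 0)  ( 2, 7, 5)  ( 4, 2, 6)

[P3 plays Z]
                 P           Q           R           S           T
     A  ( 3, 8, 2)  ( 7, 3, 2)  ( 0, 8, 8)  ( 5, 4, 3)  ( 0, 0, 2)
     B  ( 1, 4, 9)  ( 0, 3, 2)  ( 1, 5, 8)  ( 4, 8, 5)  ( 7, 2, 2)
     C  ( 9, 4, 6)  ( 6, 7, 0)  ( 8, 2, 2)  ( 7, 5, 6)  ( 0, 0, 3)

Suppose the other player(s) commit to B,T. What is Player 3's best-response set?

u_3(X vs B,T) = 7
u_3(Y vs B,T) = 2
u_3(Z vs B,T) = 2
max payoff 7 at {X}

P3 best: {X}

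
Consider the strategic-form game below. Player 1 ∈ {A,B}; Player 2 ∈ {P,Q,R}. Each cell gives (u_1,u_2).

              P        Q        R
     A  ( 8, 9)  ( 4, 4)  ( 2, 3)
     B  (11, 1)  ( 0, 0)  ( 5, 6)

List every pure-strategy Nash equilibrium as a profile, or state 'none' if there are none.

PSNE = {(B,R)}

(A,P): not NE [P1→B gives 11>8]
(A,Q): not NE [P2→P gives 9>4]
(A,R): not NE [P1→B gives 5>2; P2→P gives 9>3]
(B,P): not NE [P2→R gives 6>1]
(B,Q): not NE [P1→A gives 4>0; P2→R gives 6>0]
(B,R): NE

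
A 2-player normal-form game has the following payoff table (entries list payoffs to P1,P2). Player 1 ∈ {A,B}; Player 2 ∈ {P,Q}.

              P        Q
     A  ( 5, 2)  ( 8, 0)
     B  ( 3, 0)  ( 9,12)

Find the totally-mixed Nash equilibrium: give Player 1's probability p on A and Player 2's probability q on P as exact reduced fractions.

P1 mixes 6/7 on A; P2 mixes 1/3 on P

P1 indiff ⇒ q·5+(1-q)·8 = q·3+(1-q)·9 ⇒ q(2) = (1-q)(1) ⇒ q = 1/3
P2 indiff ⇒ p·2+(1-p)·0 = p·0+(1-p)·12 ⇒ p(2) = (1-p)(12) ⇒ p = 6/7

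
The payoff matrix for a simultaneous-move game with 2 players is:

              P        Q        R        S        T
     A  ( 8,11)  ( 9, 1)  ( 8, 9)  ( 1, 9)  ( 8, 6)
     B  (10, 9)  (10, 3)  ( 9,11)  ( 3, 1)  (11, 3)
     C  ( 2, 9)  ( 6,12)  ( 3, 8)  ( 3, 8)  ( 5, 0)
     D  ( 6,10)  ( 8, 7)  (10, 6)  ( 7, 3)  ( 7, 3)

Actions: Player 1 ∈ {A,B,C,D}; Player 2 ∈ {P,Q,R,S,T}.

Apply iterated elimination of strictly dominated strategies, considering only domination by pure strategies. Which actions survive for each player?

Survivors P1:{B,D} P2:{P,R}

P1 drop A (B beats it: P:10>8 Q:10>9 R:9>8 S:3>1 T:11>8)
P1 drop C (D beats it: P:6>2 Q:8>6 R:10>3 S:7>3 T:7>5)
P2 drop Q (P beats it: B:9>3 D:10>7)
P2 drop S (P beats it: B:9>1 D:10>3)
P2 drop T (P beats it: B:9>3 D:10>3)
P1→{B,D} P2→{P,R}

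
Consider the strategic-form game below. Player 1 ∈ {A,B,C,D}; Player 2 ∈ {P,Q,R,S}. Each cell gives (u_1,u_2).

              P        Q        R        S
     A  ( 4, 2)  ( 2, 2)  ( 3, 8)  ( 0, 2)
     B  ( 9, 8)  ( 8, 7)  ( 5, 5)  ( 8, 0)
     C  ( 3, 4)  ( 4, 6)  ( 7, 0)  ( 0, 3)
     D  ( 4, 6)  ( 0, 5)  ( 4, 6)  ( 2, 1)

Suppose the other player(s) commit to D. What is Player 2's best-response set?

u_2(P vs D) = 6
u_2(Q vs D) = 5
u_2(R vs D) = 6
u_2(S vs D) = 1
max payoff 6 at {P,R}

P2 best: {P,R}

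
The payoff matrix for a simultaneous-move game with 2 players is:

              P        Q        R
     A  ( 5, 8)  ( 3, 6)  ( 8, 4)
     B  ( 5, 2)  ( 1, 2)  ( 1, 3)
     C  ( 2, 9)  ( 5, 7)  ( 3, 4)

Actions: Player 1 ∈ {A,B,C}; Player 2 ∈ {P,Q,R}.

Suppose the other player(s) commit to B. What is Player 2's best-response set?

u_2(P vs B) = 2
u_2(Q vs B) = 2
u_2(R vs B) = 3
max payoff 3 at {R}

BR_2 = {R}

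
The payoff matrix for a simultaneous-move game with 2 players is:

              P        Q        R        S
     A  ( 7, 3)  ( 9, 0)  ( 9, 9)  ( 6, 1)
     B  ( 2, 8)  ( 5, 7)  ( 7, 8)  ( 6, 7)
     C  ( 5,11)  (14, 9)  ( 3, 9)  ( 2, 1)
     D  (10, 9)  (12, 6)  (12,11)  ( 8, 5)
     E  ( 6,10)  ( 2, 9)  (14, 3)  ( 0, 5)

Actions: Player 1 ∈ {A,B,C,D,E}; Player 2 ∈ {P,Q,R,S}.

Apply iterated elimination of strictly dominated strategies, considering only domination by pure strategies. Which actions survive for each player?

P1 drop A (D beats it: P:10>7 Q:12>9 R:12>9 S:8>6)
P1 drop B (D beats it: P:10>2 Q:12>5 R:12>7 S:8>6)
P2 drop Q (P beats it: C:11>9 D:9>6 E:10>9)
P1 drop C (D beats it: P:10>5 R:12>3 S:8>2)
P2 drop S (P beats it: D:9>5 E:10>5)
P1→{D,E} P2→{P,R}

Remaining: P1:{D,E} P2:{P,R}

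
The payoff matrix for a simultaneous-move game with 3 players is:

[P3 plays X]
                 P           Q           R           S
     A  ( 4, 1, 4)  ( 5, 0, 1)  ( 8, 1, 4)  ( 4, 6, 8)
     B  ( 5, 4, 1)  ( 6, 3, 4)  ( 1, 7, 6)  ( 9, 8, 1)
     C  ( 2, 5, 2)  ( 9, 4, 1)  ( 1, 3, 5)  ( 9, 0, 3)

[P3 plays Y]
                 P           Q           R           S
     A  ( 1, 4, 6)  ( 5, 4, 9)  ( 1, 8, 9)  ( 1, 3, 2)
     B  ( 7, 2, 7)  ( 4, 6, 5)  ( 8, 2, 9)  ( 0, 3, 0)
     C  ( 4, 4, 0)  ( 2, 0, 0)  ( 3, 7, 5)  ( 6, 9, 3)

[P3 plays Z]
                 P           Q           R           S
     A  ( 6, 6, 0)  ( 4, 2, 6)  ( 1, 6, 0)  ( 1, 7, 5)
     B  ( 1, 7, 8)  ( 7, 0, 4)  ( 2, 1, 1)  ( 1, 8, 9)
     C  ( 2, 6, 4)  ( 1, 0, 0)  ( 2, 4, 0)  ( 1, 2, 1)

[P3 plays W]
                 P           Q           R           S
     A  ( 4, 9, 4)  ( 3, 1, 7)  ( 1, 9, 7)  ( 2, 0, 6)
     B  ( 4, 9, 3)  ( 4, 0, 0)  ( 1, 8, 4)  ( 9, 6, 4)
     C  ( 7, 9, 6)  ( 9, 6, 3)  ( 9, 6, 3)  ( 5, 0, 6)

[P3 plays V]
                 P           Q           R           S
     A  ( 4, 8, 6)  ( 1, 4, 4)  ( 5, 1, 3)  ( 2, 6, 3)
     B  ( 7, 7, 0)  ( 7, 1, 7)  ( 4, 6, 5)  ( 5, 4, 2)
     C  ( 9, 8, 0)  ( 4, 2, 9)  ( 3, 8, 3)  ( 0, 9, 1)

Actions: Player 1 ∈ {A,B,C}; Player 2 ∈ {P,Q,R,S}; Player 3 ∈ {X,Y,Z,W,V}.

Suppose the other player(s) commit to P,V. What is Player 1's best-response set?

u_1(A vs P,V) = 4
u_1(B vs P,V) = 7
u_1(C vs P,V) = 9
max payoff 9 at {C}

argmax u_1 = {C}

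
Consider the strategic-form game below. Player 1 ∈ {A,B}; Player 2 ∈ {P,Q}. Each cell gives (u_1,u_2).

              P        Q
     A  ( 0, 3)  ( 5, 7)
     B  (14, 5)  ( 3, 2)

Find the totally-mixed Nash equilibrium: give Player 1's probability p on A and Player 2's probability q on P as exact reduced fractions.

P1 mixes 3/7 on A; P2 mixes 1/8 on P

P1 indiff ⇒ q·0+(1-q)·5 = q·14+(1-q)·3 ⇒ q(-14) = (1-q)(-2) ⇒ q = 1/8
P2 indiff ⇒ p·3+(1-p)·5 = p·7+(1-p)·2 ⇒ p(-4) = (1-p)(-3) ⇒ p = 3/7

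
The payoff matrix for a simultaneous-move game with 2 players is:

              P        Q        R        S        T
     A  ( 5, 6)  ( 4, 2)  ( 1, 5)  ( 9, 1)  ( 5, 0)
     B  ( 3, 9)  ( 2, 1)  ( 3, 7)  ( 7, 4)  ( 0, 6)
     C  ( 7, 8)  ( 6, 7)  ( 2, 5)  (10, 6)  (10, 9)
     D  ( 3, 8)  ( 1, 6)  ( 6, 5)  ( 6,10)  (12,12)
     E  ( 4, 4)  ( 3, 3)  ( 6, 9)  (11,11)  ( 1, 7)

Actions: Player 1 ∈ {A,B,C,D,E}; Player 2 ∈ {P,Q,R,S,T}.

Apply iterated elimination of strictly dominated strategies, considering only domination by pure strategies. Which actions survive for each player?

P1 drop A (C beats it: P:7>5 Q:6>4 R:2>1 S:10>9 T:10>5)
P1 drop B (E beats it: P:4>3 Q:3>2 R:6>3 S:11>7 T:1>0)
P2 drop P (T beats it: C:9>8 D:12>8 E:7>4)
P2 drop Q (T beats it: C:9>7 D:12>6 E:7>3)
P2 drop R (S beats it: C:6>5 D:10>5 E:11>9)
P1→{C,D,E} P2→{S,T}

Remaining: P1:{C,D,E} P2:{S,T}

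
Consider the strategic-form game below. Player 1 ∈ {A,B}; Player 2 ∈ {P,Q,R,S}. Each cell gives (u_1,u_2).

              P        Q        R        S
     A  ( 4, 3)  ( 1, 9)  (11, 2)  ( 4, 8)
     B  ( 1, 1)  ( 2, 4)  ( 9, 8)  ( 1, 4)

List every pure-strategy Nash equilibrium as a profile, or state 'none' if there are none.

(A,P): not NE [P2→Q gives 9>3]
(A,Q): not NE [P1→B gives 2>1]
(A,R): not NE [P2→Q gives 9>2]
(A,S): not NE [P2→Q gives 9>8]
(B,P): not NE [P1→A gives 4>1; P2→R gives 8>1]
(B,Q): not NE [P2→R gives 8>4]
(B,R): not NE [P1→A gives 11>9]
(B,S): not NE [P1→A gives 4>1; P2→R gives 8>4]

No pure NE.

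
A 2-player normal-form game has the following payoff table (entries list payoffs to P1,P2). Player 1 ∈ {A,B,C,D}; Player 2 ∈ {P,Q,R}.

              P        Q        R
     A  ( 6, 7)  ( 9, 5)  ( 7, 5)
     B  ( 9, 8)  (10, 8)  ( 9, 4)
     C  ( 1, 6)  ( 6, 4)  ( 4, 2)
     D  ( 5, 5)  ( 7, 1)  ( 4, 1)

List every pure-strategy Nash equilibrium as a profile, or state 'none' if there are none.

Nash profiles: (B,P), (B,Q)

(A,P): not NE [P1→B gives 9>6]
(A,Q): not NE [P1→B gives 10>9; P2→P gives 7>5]
(A,R): not NE [P1→B gives 9>7; P2→P gives 7>5]
(B,P): NE
(B,Q): NE
(B,R): not NE [P2→Q gives 8>4]
(C,P): not NE [P1→B gives 9>1]
(C,Q): not NE [P1→B gives 10>6; P2→P gives 6>4]
(C,R): not NE [P1→B gives 9>4; P2→P gives 6>2]
(D,P): not NE [P1→B gives 9>5]
(D,Q): not NE [P1→B gives 10>7; P2→P gives 5>1]
(D,R): not NE [P1→B gives 9>4; P2→P gives 5>1]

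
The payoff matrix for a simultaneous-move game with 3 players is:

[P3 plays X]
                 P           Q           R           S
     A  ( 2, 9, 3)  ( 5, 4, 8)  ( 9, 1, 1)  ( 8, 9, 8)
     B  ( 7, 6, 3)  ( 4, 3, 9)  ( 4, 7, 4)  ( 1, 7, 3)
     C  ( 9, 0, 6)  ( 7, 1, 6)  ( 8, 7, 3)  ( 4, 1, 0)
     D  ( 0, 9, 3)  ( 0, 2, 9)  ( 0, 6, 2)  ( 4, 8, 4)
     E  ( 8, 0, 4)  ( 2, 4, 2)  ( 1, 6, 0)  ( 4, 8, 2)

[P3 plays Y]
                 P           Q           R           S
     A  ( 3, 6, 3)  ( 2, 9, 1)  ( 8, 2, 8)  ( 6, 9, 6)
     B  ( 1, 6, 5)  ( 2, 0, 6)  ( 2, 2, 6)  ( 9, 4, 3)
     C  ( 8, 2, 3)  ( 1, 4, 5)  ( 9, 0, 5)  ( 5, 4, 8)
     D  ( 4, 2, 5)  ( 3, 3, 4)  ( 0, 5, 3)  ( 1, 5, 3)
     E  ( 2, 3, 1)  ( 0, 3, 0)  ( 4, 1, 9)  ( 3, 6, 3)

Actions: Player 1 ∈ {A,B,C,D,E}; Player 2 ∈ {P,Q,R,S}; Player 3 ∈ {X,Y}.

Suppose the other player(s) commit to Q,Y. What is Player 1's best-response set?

argmax u_1 = {D}

u_1(A vs Q,Y) = 2
u_1(B vs Q,Y) = 2
u_1(C vs Q,Y) = 1
u_1(D vs Q,Y) = 3
u_1(E vs Q,Y) = 0
max payoff 3 at {D}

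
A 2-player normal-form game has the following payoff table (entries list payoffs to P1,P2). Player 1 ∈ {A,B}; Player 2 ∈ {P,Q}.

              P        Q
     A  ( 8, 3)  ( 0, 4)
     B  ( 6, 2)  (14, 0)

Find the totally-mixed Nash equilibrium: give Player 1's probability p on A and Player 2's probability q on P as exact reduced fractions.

p=2/3, q=7/8

P1 indiff ⇒ q·8+(1-q)·0 = q·6+(1-q)·14 ⇒ q(2) = (1-q)(14) ⇒ q = 7/8
P2 indiff ⇒ p·3+(1-p)·2 = p·4+(1-p)·0 ⇒ p(-1) = (1-p)(-2) ⇒ p = 2/3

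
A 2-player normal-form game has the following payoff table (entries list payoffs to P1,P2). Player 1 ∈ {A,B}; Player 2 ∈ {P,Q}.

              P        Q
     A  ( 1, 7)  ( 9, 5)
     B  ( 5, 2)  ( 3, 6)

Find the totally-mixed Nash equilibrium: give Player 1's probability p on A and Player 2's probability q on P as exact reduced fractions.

p=2/3, q=3/5

P1 indiff ⇒ q·1+(1-q)·9 = q·5+(1-q)·3 ⇒ q(-4) = (1-q)(-6) ⇒ q = 3/5
P2 indiff ⇒ p·7+(1-p)·2 = p·5+(1-p)·6 ⇒ p(2) = (1-p)(4) ⇒ p = 2/3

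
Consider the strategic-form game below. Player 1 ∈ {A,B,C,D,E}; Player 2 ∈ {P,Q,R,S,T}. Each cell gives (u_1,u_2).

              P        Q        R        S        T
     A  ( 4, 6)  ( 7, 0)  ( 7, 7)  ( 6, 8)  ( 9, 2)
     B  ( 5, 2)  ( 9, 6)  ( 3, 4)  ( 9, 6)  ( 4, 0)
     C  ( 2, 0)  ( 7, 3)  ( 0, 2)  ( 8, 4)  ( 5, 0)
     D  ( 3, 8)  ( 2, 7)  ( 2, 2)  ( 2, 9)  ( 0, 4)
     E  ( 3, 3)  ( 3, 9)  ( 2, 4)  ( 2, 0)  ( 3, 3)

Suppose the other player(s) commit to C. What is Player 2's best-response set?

argmax u_2 = {S}

u_2(P vs C) = 0
u_2(Q vs C) = 3
u_2(R vs C) = 2
u_2(S vs C) = 4
u_2(T vs C) = 0
max payoff 4 at {S}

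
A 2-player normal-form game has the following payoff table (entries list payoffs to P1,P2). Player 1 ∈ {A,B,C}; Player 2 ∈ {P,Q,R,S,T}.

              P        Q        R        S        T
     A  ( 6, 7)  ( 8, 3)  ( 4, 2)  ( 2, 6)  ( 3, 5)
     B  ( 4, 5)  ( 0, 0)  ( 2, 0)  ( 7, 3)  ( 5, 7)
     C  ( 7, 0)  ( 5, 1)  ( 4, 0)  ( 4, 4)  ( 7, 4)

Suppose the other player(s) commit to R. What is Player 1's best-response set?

u_1(A vs R) = 4
u_1(B vs R) = 2
u_1(C vs R) = 4
max payoff 4 at {A,C}

BR_1 = {A,C}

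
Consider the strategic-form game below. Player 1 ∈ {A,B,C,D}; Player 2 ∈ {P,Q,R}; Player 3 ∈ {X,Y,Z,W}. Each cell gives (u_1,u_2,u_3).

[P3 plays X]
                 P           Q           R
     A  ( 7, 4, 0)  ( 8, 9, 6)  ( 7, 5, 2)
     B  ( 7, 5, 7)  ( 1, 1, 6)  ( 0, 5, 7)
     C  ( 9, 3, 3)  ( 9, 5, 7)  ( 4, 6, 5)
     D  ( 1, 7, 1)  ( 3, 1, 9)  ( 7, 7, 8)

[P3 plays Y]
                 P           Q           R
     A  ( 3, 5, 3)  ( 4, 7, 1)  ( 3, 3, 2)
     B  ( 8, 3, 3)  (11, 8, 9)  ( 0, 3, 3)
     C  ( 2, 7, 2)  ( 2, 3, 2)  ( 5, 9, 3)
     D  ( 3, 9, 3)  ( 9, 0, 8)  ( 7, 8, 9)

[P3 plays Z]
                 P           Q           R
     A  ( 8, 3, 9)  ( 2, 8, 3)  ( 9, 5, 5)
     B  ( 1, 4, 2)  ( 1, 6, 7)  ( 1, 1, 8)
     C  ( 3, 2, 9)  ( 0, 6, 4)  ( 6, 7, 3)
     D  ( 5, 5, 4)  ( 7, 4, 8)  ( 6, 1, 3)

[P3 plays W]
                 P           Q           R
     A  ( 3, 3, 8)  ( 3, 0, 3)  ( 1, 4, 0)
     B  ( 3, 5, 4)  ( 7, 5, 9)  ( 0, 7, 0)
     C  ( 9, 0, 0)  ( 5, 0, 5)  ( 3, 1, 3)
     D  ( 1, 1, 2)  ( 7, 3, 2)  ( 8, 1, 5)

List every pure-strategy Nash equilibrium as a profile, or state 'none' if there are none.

Nash profiles: (B,Q,Y)

(A,P,X): not NE [P1→C gives 9>7; P2→Q gives 9>4; P3→Z gives 9>0]
(A,P,Y): not NE [P1→B gives 8>3; P2→Q gives 7>5; P3→Z gives 9>3]
(A,P,Z): not NE [P2→Q gives 8>3]
(A,P,W): not NE [P1→C gives 9>3; P2→R gives 4>3; P3→Z gives 9>8]
(A,Q,X): not NE [P1→C gives 9>8]
(A,Q,Y): not NE [P1→B gives 11>4; P3→X gives 6>1]
(A,Q,Z): not NE [P1→D gives 7>2; P3→X gives 6>3]
(A,Q,W): not NE [P1→D gives 7>3; P2→R gives 4>0; P3→X gives 6>3]
(A,R,X): not NE [P2→Q gives 9>5; P3→Z gives 5>2]
(A,R,Y): not NE [P1→D gives 7>3; P2→Q gives 7>3; P3→Z gives 5>2]
(A,R,Z): not NE [P2→Q gives 8>5]
(A,R,W): not NE [P1→D gives 8>1; P3→Z gives 5>0]
(B,P,X): not NE [P1→C gives 9>7]
(B,P,Y): not NE [P2→Q gives 8>3; P3→X gives 7>3]
(B,P,Z): not NE [P1→A gives 8>1; P2→Q gives 6>4; P3→X gives 7>2]
(B,P,W): not NE [P1→C gives 9>3; P2→R gives 7>5; P3→X gives 7>4]
(B,Q,X): not NE [P1→C gives 9>1; P2→R gives 5>1; P3→W gives 9>6]
(B,Q,Y): NE
(B,Q,Z): not NE [P1→D gives 7>1; P3→W gives 9>7]
(B,Q,W): not NE [P2→R gives 7>5]
(B,R,X): not NE [P1→D gives 7>0; P3→Z gives 8>7]
(B,R,Y): not NE [P1→D gives 7>0; P2→Q gives 8>3; P3→Z gives 8>3]
(B,R,Z): not NE [P1→A gives 9>1; P2→Q gives 6>1]
(B,R,W): not NE [P1→D gives 8>0; P3→Z gives 8>0]
(C,P,X): not NE [P2→R gives 6>3; P3→Z gives 9>3]
(C,P,Y): not NE [P1→B gives 8>2; P2→R gives 9>7; P3→Z gives 9>2]
(C,P,Z): not NE [P1→A gives 8>3; P2→R gives 7>2]
(C,P,W): not NE [P2→R gives 1>0; P3→Z gives 9>0]
(C,Q,X): not NE [P2→R gives 6>5]
(C,Q,Y): not NE [P1→B gives 11>2; P2→R gives 9>3; P3→X gives 7>2]
(C,Q,Z): not NE [P1→D gives 7>0; P2→R gives 7>6; P3→X gives 7>4]
(C,Q,W): not NE [P1→D gives 7>5; P2→R gives 1>0; P3→X gives 7>5]
(C,R,X): not NE [P1→D gives 7>4]
(C,R,Y): not NE [P1→D gives 7>5; P3→X gives 5>3]
(C,R,Z): not NE [P1→A gives 9>6; P3→X gives 5>3]
(C,R,W): not NE [P1→D gives 8>3; P3→X gives 5>3]
(D,P,X): not NE [P1→C gives 9>1; P3→Z gives 4>1]
(D,P,Y): not NE [P1→B gives 8>3; P3→Z gives 4>3]
(D,P,Z): not NE [P1→A gives 8>5]
(D,P,W): not NE [P1→C gives 9>1; P2→Q gives 3>1; P3→Z gives 4>2]
(D,Q,X): not NE [P1→C gives 9>3; P2→R gives 7>1]
(D,Q,Y): not NE [P1→B gives 11>9; P2→P gives 9>0; P3→X gives 9>8]
(D,Q,Z): not NE [P2→P gives 5>4; P3→X gives 9>8]
(D,Q,W): not NE [P3→X gives 9>2]
(D,R,X): not NE [P3→Y gives 9>8]
(D,R,Y): not NE [P2→P gives 9>8]
(D,R,Z): not NE [P1→A gives 9>6; P2→P gives 5>1; P3→Y gives 9>3]
(D,R,W): not NE [P2→Q gives 3>1; P3→Y gives 9>5]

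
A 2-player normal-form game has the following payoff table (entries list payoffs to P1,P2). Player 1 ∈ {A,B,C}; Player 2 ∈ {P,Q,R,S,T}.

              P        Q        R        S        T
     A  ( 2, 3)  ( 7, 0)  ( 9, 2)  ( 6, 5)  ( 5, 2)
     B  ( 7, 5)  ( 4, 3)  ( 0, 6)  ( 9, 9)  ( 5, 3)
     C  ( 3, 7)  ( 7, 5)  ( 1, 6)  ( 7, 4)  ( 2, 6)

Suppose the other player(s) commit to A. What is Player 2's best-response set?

BR_2 = {S}

u_2(P vs A) = 3
u_2(Q vs A) = 0
u_2(R vs A) = 2
u_2(S vs A) = 5
u_2(T vs A) = 2
max payoff 5 at {S}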